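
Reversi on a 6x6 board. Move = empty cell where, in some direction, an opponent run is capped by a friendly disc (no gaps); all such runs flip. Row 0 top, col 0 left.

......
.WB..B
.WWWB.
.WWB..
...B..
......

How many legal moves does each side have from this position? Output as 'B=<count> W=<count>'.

Answer: B=7 W=9

Derivation:
-- B to move --
(0,0): flips 2 -> legal
(0,1): no bracket -> illegal
(0,2): no bracket -> illegal
(1,0): flips 3 -> legal
(1,3): flips 1 -> legal
(1,4): no bracket -> illegal
(2,0): flips 3 -> legal
(3,0): flips 3 -> legal
(3,4): flips 1 -> legal
(4,0): no bracket -> illegal
(4,1): no bracket -> illegal
(4,2): flips 2 -> legal
B mobility = 7
-- W to move --
(0,1): flips 1 -> legal
(0,2): flips 1 -> legal
(0,3): flips 1 -> legal
(0,4): no bracket -> illegal
(0,5): no bracket -> illegal
(1,3): flips 1 -> legal
(1,4): no bracket -> illegal
(2,5): flips 1 -> legal
(3,4): flips 1 -> legal
(3,5): no bracket -> illegal
(4,2): no bracket -> illegal
(4,4): flips 1 -> legal
(5,2): no bracket -> illegal
(5,3): flips 2 -> legal
(5,4): flips 1 -> legal
W mobility = 9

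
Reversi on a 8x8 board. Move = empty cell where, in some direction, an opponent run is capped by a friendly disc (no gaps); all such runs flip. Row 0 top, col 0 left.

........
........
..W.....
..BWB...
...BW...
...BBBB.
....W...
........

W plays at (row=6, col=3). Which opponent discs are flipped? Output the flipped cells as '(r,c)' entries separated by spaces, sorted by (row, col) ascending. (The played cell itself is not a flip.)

Dir NW: first cell '.' (not opp) -> no flip
Dir N: opp run (5,3) (4,3) capped by W -> flip
Dir NE: opp run (5,4), next='.' -> no flip
Dir W: first cell '.' (not opp) -> no flip
Dir E: first cell 'W' (not opp) -> no flip
Dir SW: first cell '.' (not opp) -> no flip
Dir S: first cell '.' (not opp) -> no flip
Dir SE: first cell '.' (not opp) -> no flip

Answer: (4,3) (5,3)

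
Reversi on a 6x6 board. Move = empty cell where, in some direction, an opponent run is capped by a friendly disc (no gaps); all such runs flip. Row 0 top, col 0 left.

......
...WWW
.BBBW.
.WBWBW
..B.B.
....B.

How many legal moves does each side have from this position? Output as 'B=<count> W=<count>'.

-- B to move --
(0,2): no bracket -> illegal
(0,3): flips 1 -> legal
(0,4): flips 3 -> legal
(0,5): flips 1 -> legal
(1,2): no bracket -> illegal
(2,0): flips 1 -> legal
(2,5): flips 1 -> legal
(3,0): flips 1 -> legal
(4,0): flips 1 -> legal
(4,1): flips 1 -> legal
(4,3): flips 1 -> legal
(4,5): no bracket -> illegal
B mobility = 9
-- W to move --
(1,0): no bracket -> illegal
(1,1): flips 2 -> legal
(1,2): no bracket -> illegal
(2,0): flips 3 -> legal
(2,5): no bracket -> illegal
(3,0): no bracket -> illegal
(4,1): flips 2 -> legal
(4,3): no bracket -> illegal
(4,5): no bracket -> illegal
(5,1): flips 1 -> legal
(5,2): no bracket -> illegal
(5,3): flips 2 -> legal
(5,5): flips 1 -> legal
W mobility = 6

Answer: B=9 W=6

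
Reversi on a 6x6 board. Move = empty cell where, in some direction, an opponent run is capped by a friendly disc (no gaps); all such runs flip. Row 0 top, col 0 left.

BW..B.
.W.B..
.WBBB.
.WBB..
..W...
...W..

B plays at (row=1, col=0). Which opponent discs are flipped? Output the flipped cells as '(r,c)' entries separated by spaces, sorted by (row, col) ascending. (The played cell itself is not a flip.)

Dir NW: edge -> no flip
Dir N: first cell 'B' (not opp) -> no flip
Dir NE: opp run (0,1), next=edge -> no flip
Dir W: edge -> no flip
Dir E: opp run (1,1), next='.' -> no flip
Dir SW: edge -> no flip
Dir S: first cell '.' (not opp) -> no flip
Dir SE: opp run (2,1) capped by B -> flip

Answer: (2,1)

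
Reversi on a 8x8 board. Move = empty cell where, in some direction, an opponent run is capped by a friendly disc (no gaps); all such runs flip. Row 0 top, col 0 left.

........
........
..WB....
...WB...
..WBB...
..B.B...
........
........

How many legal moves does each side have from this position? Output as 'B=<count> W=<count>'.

Answer: B=4 W=7

Derivation:
-- B to move --
(1,1): flips 2 -> legal
(1,2): no bracket -> illegal
(1,3): no bracket -> illegal
(2,1): flips 1 -> legal
(2,4): no bracket -> illegal
(3,1): no bracket -> illegal
(3,2): flips 2 -> legal
(4,1): flips 1 -> legal
(5,1): no bracket -> illegal
(5,3): no bracket -> illegal
B mobility = 4
-- W to move --
(1,2): no bracket -> illegal
(1,3): flips 1 -> legal
(1,4): no bracket -> illegal
(2,4): flips 1 -> legal
(2,5): no bracket -> illegal
(3,2): no bracket -> illegal
(3,5): flips 1 -> legal
(4,1): no bracket -> illegal
(4,5): flips 2 -> legal
(5,1): no bracket -> illegal
(5,3): flips 1 -> legal
(5,5): flips 1 -> legal
(6,1): no bracket -> illegal
(6,2): flips 1 -> legal
(6,3): no bracket -> illegal
(6,4): no bracket -> illegal
(6,5): no bracket -> illegal
W mobility = 7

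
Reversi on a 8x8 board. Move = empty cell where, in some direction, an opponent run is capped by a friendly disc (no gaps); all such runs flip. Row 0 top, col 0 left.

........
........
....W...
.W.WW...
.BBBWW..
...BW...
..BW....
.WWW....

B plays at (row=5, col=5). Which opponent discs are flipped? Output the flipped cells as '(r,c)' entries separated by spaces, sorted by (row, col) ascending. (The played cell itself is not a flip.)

Answer: (5,4)

Derivation:
Dir NW: opp run (4,4) (3,3), next='.' -> no flip
Dir N: opp run (4,5), next='.' -> no flip
Dir NE: first cell '.' (not opp) -> no flip
Dir W: opp run (5,4) capped by B -> flip
Dir E: first cell '.' (not opp) -> no flip
Dir SW: first cell '.' (not opp) -> no flip
Dir S: first cell '.' (not opp) -> no flip
Dir SE: first cell '.' (not opp) -> no flip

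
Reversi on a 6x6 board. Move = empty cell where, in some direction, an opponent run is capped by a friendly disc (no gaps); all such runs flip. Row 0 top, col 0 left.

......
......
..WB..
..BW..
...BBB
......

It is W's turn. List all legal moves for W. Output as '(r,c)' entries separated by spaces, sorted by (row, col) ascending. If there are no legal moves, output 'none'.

Answer: (1,3) (2,4) (3,1) (4,2) (5,3) (5,5)

Derivation:
(1,2): no bracket -> illegal
(1,3): flips 1 -> legal
(1,4): no bracket -> illegal
(2,1): no bracket -> illegal
(2,4): flips 1 -> legal
(3,1): flips 1 -> legal
(3,4): no bracket -> illegal
(3,5): no bracket -> illegal
(4,1): no bracket -> illegal
(4,2): flips 1 -> legal
(5,2): no bracket -> illegal
(5,3): flips 1 -> legal
(5,4): no bracket -> illegal
(5,5): flips 1 -> legal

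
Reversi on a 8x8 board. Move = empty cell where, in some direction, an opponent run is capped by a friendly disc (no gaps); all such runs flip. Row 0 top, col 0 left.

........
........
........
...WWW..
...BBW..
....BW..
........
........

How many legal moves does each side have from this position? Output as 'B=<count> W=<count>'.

Answer: B=9 W=5

Derivation:
-- B to move --
(2,2): flips 1 -> legal
(2,3): flips 1 -> legal
(2,4): flips 1 -> legal
(2,5): flips 1 -> legal
(2,6): flips 1 -> legal
(3,2): no bracket -> illegal
(3,6): flips 1 -> legal
(4,2): no bracket -> illegal
(4,6): flips 1 -> legal
(5,6): flips 1 -> legal
(6,4): no bracket -> illegal
(6,5): no bracket -> illegal
(6,6): flips 1 -> legal
B mobility = 9
-- W to move --
(3,2): no bracket -> illegal
(4,2): flips 2 -> legal
(5,2): flips 1 -> legal
(5,3): flips 3 -> legal
(6,3): flips 1 -> legal
(6,4): flips 2 -> legal
(6,5): no bracket -> illegal
W mobility = 5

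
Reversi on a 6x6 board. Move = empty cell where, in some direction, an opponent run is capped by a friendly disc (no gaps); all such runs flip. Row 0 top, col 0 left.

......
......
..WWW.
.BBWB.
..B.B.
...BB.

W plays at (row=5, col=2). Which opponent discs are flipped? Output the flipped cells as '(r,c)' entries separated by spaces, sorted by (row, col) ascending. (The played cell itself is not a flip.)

Answer: (3,2) (4,2)

Derivation:
Dir NW: first cell '.' (not opp) -> no flip
Dir N: opp run (4,2) (3,2) capped by W -> flip
Dir NE: first cell '.' (not opp) -> no flip
Dir W: first cell '.' (not opp) -> no flip
Dir E: opp run (5,3) (5,4), next='.' -> no flip
Dir SW: edge -> no flip
Dir S: edge -> no flip
Dir SE: edge -> no flip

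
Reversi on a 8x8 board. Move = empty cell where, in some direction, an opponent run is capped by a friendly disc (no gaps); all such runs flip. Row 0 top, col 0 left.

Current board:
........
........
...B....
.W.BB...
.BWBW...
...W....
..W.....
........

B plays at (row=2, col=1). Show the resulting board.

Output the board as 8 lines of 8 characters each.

Answer: ........
........
.B.B....
.B.BB...
.BWBW...
...W....
..W.....
........

Derivation:
Place B at (2,1); scan 8 dirs for brackets.
Dir NW: first cell '.' (not opp) -> no flip
Dir N: first cell '.' (not opp) -> no flip
Dir NE: first cell '.' (not opp) -> no flip
Dir W: first cell '.' (not opp) -> no flip
Dir E: first cell '.' (not opp) -> no flip
Dir SW: first cell '.' (not opp) -> no flip
Dir S: opp run (3,1) capped by B -> flip
Dir SE: first cell '.' (not opp) -> no flip
All flips: (3,1)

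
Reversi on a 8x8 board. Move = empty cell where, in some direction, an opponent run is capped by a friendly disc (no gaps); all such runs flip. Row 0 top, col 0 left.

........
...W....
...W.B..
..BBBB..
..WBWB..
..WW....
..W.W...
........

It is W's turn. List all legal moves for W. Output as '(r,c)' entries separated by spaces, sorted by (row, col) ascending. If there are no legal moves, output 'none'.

(1,4): no bracket -> illegal
(1,5): no bracket -> illegal
(1,6): flips 3 -> legal
(2,1): no bracket -> illegal
(2,2): flips 2 -> legal
(2,4): flips 2 -> legal
(2,6): flips 1 -> legal
(3,1): no bracket -> illegal
(3,6): no bracket -> illegal
(4,1): flips 1 -> legal
(4,6): flips 1 -> legal
(5,4): no bracket -> illegal
(5,5): no bracket -> illegal
(5,6): flips 2 -> legal

Answer: (1,6) (2,2) (2,4) (2,6) (4,1) (4,6) (5,6)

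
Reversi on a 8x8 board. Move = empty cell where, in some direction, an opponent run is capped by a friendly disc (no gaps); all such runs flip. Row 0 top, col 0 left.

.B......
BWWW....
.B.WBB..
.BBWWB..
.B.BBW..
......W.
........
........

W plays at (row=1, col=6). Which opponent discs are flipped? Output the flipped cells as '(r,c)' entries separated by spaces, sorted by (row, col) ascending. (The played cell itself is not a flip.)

Answer: (2,5)

Derivation:
Dir NW: first cell '.' (not opp) -> no flip
Dir N: first cell '.' (not opp) -> no flip
Dir NE: first cell '.' (not opp) -> no flip
Dir W: first cell '.' (not opp) -> no flip
Dir E: first cell '.' (not opp) -> no flip
Dir SW: opp run (2,5) capped by W -> flip
Dir S: first cell '.' (not opp) -> no flip
Dir SE: first cell '.' (not opp) -> no flip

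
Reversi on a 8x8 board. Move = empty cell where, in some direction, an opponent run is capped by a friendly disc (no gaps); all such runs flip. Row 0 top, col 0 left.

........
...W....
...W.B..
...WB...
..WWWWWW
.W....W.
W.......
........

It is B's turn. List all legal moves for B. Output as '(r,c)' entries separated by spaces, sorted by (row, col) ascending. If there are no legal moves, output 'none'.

(0,2): no bracket -> illegal
(0,3): no bracket -> illegal
(0,4): no bracket -> illegal
(1,2): flips 1 -> legal
(1,4): no bracket -> illegal
(2,2): no bracket -> illegal
(2,4): no bracket -> illegal
(3,1): no bracket -> illegal
(3,2): flips 1 -> legal
(3,5): no bracket -> illegal
(3,6): no bracket -> illegal
(3,7): no bracket -> illegal
(4,0): no bracket -> illegal
(4,1): no bracket -> illegal
(5,0): no bracket -> illegal
(5,2): flips 1 -> legal
(5,3): no bracket -> illegal
(5,4): flips 1 -> legal
(5,5): no bracket -> illegal
(5,7): no bracket -> illegal
(6,1): no bracket -> illegal
(6,2): no bracket -> illegal
(6,5): no bracket -> illegal
(6,6): no bracket -> illegal
(6,7): flips 2 -> legal
(7,0): no bracket -> illegal
(7,1): no bracket -> illegal

Answer: (1,2) (3,2) (5,2) (5,4) (6,7)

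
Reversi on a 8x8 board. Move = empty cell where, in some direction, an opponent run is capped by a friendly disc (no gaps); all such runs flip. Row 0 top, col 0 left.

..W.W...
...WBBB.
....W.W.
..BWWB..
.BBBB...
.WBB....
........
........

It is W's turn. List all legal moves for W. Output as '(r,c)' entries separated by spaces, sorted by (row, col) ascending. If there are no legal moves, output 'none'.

(0,3): no bracket -> illegal
(0,5): no bracket -> illegal
(0,6): flips 2 -> legal
(0,7): no bracket -> illegal
(1,7): flips 3 -> legal
(2,1): no bracket -> illegal
(2,2): no bracket -> illegal
(2,3): no bracket -> illegal
(2,5): no bracket -> illegal
(2,7): no bracket -> illegal
(3,0): no bracket -> illegal
(3,1): flips 2 -> legal
(3,6): flips 1 -> legal
(4,0): no bracket -> illegal
(4,5): no bracket -> illegal
(4,6): flips 1 -> legal
(5,0): no bracket -> illegal
(5,4): flips 3 -> legal
(5,5): flips 1 -> legal
(6,1): flips 2 -> legal
(6,2): flips 3 -> legal
(6,3): flips 2 -> legal
(6,4): no bracket -> illegal

Answer: (0,6) (1,7) (3,1) (3,6) (4,6) (5,4) (5,5) (6,1) (6,2) (6,3)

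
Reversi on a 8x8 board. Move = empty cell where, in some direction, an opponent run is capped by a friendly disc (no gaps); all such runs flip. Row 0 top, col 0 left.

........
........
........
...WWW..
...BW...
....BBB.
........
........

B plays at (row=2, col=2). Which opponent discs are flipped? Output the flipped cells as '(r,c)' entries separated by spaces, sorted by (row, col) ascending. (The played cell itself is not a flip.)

Dir NW: first cell '.' (not opp) -> no flip
Dir N: first cell '.' (not opp) -> no flip
Dir NE: first cell '.' (not opp) -> no flip
Dir W: first cell '.' (not opp) -> no flip
Dir E: first cell '.' (not opp) -> no flip
Dir SW: first cell '.' (not opp) -> no flip
Dir S: first cell '.' (not opp) -> no flip
Dir SE: opp run (3,3) (4,4) capped by B -> flip

Answer: (3,3) (4,4)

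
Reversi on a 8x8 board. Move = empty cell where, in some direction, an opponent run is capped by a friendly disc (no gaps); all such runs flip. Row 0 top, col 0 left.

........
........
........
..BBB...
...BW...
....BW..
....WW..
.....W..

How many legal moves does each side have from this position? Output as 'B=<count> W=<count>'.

Answer: B=5 W=5

Derivation:
-- B to move --
(3,5): no bracket -> illegal
(4,5): flips 1 -> legal
(4,6): no bracket -> illegal
(5,3): no bracket -> illegal
(5,6): flips 1 -> legal
(6,3): no bracket -> illegal
(6,6): flips 2 -> legal
(7,3): no bracket -> illegal
(7,4): flips 1 -> legal
(7,6): flips 1 -> legal
B mobility = 5
-- W to move --
(2,1): flips 3 -> legal
(2,2): flips 1 -> legal
(2,3): no bracket -> illegal
(2,4): flips 1 -> legal
(2,5): no bracket -> illegal
(3,1): no bracket -> illegal
(3,5): no bracket -> illegal
(4,1): no bracket -> illegal
(4,2): flips 1 -> legal
(4,5): no bracket -> illegal
(5,2): no bracket -> illegal
(5,3): flips 1 -> legal
(6,3): no bracket -> illegal
W mobility = 5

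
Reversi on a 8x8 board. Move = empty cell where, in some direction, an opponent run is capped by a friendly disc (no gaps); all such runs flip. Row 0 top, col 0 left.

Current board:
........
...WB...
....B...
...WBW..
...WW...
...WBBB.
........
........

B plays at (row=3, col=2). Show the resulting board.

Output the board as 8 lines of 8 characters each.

Place B at (3,2); scan 8 dirs for brackets.
Dir NW: first cell '.' (not opp) -> no flip
Dir N: first cell '.' (not opp) -> no flip
Dir NE: first cell '.' (not opp) -> no flip
Dir W: first cell '.' (not opp) -> no flip
Dir E: opp run (3,3) capped by B -> flip
Dir SW: first cell '.' (not opp) -> no flip
Dir S: first cell '.' (not opp) -> no flip
Dir SE: opp run (4,3) capped by B -> flip
All flips: (3,3) (4,3)

Answer: ........
...WB...
....B...
..BBBW..
...BW...
...WBBB.
........
........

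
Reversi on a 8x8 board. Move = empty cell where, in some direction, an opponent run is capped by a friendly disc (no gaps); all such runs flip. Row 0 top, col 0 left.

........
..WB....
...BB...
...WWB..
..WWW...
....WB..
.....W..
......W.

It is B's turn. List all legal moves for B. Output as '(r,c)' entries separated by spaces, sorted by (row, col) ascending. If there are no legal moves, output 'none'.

Answer: (0,1) (1,1) (2,2) (3,2) (4,5) (5,1) (5,3) (6,4) (7,5)

Derivation:
(0,1): flips 1 -> legal
(0,2): no bracket -> illegal
(0,3): no bracket -> illegal
(1,1): flips 1 -> legal
(2,1): no bracket -> illegal
(2,2): flips 2 -> legal
(2,5): no bracket -> illegal
(3,1): no bracket -> illegal
(3,2): flips 2 -> legal
(4,1): no bracket -> illegal
(4,5): flips 1 -> legal
(5,1): flips 2 -> legal
(5,2): no bracket -> illegal
(5,3): flips 4 -> legal
(5,6): no bracket -> illegal
(6,3): no bracket -> illegal
(6,4): flips 3 -> legal
(6,6): no bracket -> illegal
(6,7): no bracket -> illegal
(7,4): no bracket -> illegal
(7,5): flips 1 -> legal
(7,7): no bracket -> illegal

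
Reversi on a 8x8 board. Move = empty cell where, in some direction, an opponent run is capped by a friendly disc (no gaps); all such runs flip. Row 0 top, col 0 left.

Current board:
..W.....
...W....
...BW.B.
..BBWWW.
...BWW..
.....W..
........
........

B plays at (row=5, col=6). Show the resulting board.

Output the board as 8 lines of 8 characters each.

Place B at (5,6); scan 8 dirs for brackets.
Dir NW: opp run (4,5) (3,4) capped by B -> flip
Dir N: first cell '.' (not opp) -> no flip
Dir NE: first cell '.' (not opp) -> no flip
Dir W: opp run (5,5), next='.' -> no flip
Dir E: first cell '.' (not opp) -> no flip
Dir SW: first cell '.' (not opp) -> no flip
Dir S: first cell '.' (not opp) -> no flip
Dir SE: first cell '.' (not opp) -> no flip
All flips: (3,4) (4,5)

Answer: ..W.....
...W....
...BW.B.
..BBBWW.
...BWB..
.....WB.
........
........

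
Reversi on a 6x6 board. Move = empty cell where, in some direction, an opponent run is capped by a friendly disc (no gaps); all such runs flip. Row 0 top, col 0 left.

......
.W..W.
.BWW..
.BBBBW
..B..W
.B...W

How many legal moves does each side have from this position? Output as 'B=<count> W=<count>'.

-- B to move --
(0,0): flips 2 -> legal
(0,1): flips 1 -> legal
(0,2): no bracket -> illegal
(0,3): no bracket -> illegal
(0,4): no bracket -> illegal
(0,5): flips 2 -> legal
(1,0): no bracket -> illegal
(1,2): flips 2 -> legal
(1,3): flips 2 -> legal
(1,5): no bracket -> illegal
(2,0): no bracket -> illegal
(2,4): flips 2 -> legal
(2,5): no bracket -> illegal
(4,4): no bracket -> illegal
(5,4): no bracket -> illegal
B mobility = 6
-- W to move --
(1,0): no bracket -> illegal
(1,2): no bracket -> illegal
(2,0): flips 1 -> legal
(2,4): no bracket -> illegal
(2,5): no bracket -> illegal
(3,0): flips 4 -> legal
(4,0): flips 1 -> legal
(4,1): flips 3 -> legal
(4,3): flips 1 -> legal
(4,4): flips 1 -> legal
(5,0): no bracket -> illegal
(5,2): flips 2 -> legal
(5,3): no bracket -> illegal
W mobility = 7

Answer: B=6 W=7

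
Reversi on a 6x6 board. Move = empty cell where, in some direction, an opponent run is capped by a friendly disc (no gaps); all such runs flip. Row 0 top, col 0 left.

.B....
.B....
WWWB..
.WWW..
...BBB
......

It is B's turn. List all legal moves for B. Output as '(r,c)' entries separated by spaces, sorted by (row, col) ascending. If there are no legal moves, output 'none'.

Answer: (1,0) (4,1)

Derivation:
(1,0): flips 2 -> legal
(1,2): no bracket -> illegal
(1,3): no bracket -> illegal
(2,4): no bracket -> illegal
(3,0): no bracket -> illegal
(3,4): no bracket -> illegal
(4,0): no bracket -> illegal
(4,1): flips 3 -> legal
(4,2): no bracket -> illegal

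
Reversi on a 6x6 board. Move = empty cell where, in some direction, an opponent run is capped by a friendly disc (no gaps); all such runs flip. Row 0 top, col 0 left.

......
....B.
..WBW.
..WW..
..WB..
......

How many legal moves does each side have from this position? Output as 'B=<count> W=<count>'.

Answer: B=4 W=6

Derivation:
-- B to move --
(1,1): no bracket -> illegal
(1,2): no bracket -> illegal
(1,3): no bracket -> illegal
(1,5): no bracket -> illegal
(2,1): flips 2 -> legal
(2,5): flips 1 -> legal
(3,1): no bracket -> illegal
(3,4): flips 1 -> legal
(3,5): no bracket -> illegal
(4,1): flips 2 -> legal
(4,4): no bracket -> illegal
(5,1): no bracket -> illegal
(5,2): no bracket -> illegal
(5,3): no bracket -> illegal
B mobility = 4
-- W to move --
(0,3): no bracket -> illegal
(0,4): flips 1 -> legal
(0,5): flips 2 -> legal
(1,2): no bracket -> illegal
(1,3): flips 1 -> legal
(1,5): no bracket -> illegal
(2,5): no bracket -> illegal
(3,4): no bracket -> illegal
(4,4): flips 1 -> legal
(5,2): no bracket -> illegal
(5,3): flips 1 -> legal
(5,4): flips 1 -> legal
W mobility = 6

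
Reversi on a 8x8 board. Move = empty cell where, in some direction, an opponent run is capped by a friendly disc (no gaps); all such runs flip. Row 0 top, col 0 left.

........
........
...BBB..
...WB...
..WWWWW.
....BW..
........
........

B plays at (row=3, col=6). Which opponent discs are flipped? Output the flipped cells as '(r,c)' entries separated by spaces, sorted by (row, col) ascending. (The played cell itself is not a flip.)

Answer: (4,5)

Derivation:
Dir NW: first cell 'B' (not opp) -> no flip
Dir N: first cell '.' (not opp) -> no flip
Dir NE: first cell '.' (not opp) -> no flip
Dir W: first cell '.' (not opp) -> no flip
Dir E: first cell '.' (not opp) -> no flip
Dir SW: opp run (4,5) capped by B -> flip
Dir S: opp run (4,6), next='.' -> no flip
Dir SE: first cell '.' (not opp) -> no flip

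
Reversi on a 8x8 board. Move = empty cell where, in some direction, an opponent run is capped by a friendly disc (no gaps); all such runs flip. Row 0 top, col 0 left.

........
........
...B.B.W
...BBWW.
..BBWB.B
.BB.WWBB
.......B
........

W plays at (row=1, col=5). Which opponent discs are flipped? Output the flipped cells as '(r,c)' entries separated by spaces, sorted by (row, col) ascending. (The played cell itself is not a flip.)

Answer: (2,5)

Derivation:
Dir NW: first cell '.' (not opp) -> no flip
Dir N: first cell '.' (not opp) -> no flip
Dir NE: first cell '.' (not opp) -> no flip
Dir W: first cell '.' (not opp) -> no flip
Dir E: first cell '.' (not opp) -> no flip
Dir SW: first cell '.' (not opp) -> no flip
Dir S: opp run (2,5) capped by W -> flip
Dir SE: first cell '.' (not opp) -> no flip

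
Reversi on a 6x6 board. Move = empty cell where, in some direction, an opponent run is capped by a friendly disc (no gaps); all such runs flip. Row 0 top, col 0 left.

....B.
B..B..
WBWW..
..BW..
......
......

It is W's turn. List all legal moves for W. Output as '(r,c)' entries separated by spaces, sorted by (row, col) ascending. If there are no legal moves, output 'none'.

(0,0): flips 1 -> legal
(0,1): no bracket -> illegal
(0,2): no bracket -> illegal
(0,3): flips 1 -> legal
(0,5): no bracket -> illegal
(1,1): no bracket -> illegal
(1,2): no bracket -> illegal
(1,4): no bracket -> illegal
(1,5): no bracket -> illegal
(2,4): no bracket -> illegal
(3,0): no bracket -> illegal
(3,1): flips 1 -> legal
(4,1): flips 1 -> legal
(4,2): flips 1 -> legal
(4,3): no bracket -> illegal

Answer: (0,0) (0,3) (3,1) (4,1) (4,2)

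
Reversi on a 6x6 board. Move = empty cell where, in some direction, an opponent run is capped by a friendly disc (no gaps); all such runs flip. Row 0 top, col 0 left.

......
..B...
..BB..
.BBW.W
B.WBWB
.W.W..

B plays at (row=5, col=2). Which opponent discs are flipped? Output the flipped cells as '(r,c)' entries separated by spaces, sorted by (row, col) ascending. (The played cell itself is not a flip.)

Answer: (4,2)

Derivation:
Dir NW: first cell '.' (not opp) -> no flip
Dir N: opp run (4,2) capped by B -> flip
Dir NE: first cell 'B' (not opp) -> no flip
Dir W: opp run (5,1), next='.' -> no flip
Dir E: opp run (5,3), next='.' -> no flip
Dir SW: edge -> no flip
Dir S: edge -> no flip
Dir SE: edge -> no flip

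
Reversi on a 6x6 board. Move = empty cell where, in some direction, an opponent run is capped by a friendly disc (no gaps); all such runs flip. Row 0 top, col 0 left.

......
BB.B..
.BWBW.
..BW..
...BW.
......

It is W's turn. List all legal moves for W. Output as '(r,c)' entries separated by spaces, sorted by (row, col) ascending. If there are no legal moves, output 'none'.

(0,0): flips 1 -> legal
(0,1): no bracket -> illegal
(0,2): flips 1 -> legal
(0,3): flips 2 -> legal
(0,4): flips 1 -> legal
(1,2): no bracket -> illegal
(1,4): no bracket -> illegal
(2,0): flips 1 -> legal
(3,0): no bracket -> illegal
(3,1): flips 1 -> legal
(3,4): no bracket -> illegal
(4,1): no bracket -> illegal
(4,2): flips 2 -> legal
(5,2): no bracket -> illegal
(5,3): flips 1 -> legal
(5,4): no bracket -> illegal

Answer: (0,0) (0,2) (0,3) (0,4) (2,0) (3,1) (4,2) (5,3)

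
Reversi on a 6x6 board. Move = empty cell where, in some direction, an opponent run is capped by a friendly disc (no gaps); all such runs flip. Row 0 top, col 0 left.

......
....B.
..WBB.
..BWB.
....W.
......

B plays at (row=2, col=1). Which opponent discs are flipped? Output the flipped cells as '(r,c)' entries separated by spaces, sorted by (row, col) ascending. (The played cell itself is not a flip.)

Dir NW: first cell '.' (not opp) -> no flip
Dir N: first cell '.' (not opp) -> no flip
Dir NE: first cell '.' (not opp) -> no flip
Dir W: first cell '.' (not opp) -> no flip
Dir E: opp run (2,2) capped by B -> flip
Dir SW: first cell '.' (not opp) -> no flip
Dir S: first cell '.' (not opp) -> no flip
Dir SE: first cell 'B' (not opp) -> no flip

Answer: (2,2)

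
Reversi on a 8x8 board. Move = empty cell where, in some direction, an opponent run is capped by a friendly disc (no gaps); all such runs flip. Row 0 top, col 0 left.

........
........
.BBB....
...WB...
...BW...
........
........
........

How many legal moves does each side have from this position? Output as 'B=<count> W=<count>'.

Answer: B=4 W=6

Derivation:
-- B to move --
(2,4): no bracket -> illegal
(3,2): flips 1 -> legal
(3,5): no bracket -> illegal
(4,2): no bracket -> illegal
(4,5): flips 1 -> legal
(5,3): no bracket -> illegal
(5,4): flips 1 -> legal
(5,5): flips 2 -> legal
B mobility = 4
-- W to move --
(1,0): no bracket -> illegal
(1,1): flips 1 -> legal
(1,2): no bracket -> illegal
(1,3): flips 1 -> legal
(1,4): no bracket -> illegal
(2,0): no bracket -> illegal
(2,4): flips 1 -> legal
(2,5): no bracket -> illegal
(3,0): no bracket -> illegal
(3,1): no bracket -> illegal
(3,2): no bracket -> illegal
(3,5): flips 1 -> legal
(4,2): flips 1 -> legal
(4,5): no bracket -> illegal
(5,2): no bracket -> illegal
(5,3): flips 1 -> legal
(5,4): no bracket -> illegal
W mobility = 6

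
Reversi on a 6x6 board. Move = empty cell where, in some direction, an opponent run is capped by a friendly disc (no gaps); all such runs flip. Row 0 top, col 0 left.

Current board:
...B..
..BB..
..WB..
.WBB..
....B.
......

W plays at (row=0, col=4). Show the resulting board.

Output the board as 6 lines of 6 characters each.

Place W at (0,4); scan 8 dirs for brackets.
Dir NW: edge -> no flip
Dir N: edge -> no flip
Dir NE: edge -> no flip
Dir W: opp run (0,3), next='.' -> no flip
Dir E: first cell '.' (not opp) -> no flip
Dir SW: opp run (1,3) capped by W -> flip
Dir S: first cell '.' (not opp) -> no flip
Dir SE: first cell '.' (not opp) -> no flip
All flips: (1,3)

Answer: ...BW.
..BW..
..WB..
.WBB..
....B.
......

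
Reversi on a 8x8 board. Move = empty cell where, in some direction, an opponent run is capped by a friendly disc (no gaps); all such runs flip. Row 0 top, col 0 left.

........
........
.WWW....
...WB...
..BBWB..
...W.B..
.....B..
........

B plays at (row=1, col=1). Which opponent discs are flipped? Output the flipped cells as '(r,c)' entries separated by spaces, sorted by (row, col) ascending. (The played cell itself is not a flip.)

Dir NW: first cell '.' (not opp) -> no flip
Dir N: first cell '.' (not opp) -> no flip
Dir NE: first cell '.' (not opp) -> no flip
Dir W: first cell '.' (not opp) -> no flip
Dir E: first cell '.' (not opp) -> no flip
Dir SW: first cell '.' (not opp) -> no flip
Dir S: opp run (2,1), next='.' -> no flip
Dir SE: opp run (2,2) (3,3) (4,4) capped by B -> flip

Answer: (2,2) (3,3) (4,4)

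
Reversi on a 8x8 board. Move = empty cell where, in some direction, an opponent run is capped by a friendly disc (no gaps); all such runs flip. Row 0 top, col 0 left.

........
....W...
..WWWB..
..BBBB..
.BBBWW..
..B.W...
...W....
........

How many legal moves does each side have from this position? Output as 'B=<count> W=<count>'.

Answer: B=15 W=11

Derivation:
-- B to move --
(0,3): flips 1 -> legal
(0,4): flips 2 -> legal
(0,5): flips 2 -> legal
(1,1): flips 1 -> legal
(1,2): flips 2 -> legal
(1,3): flips 2 -> legal
(1,5): flips 1 -> legal
(2,1): flips 3 -> legal
(3,1): no bracket -> illegal
(3,6): no bracket -> illegal
(4,6): flips 2 -> legal
(5,3): flips 1 -> legal
(5,5): flips 2 -> legal
(5,6): flips 1 -> legal
(6,2): no bracket -> illegal
(6,4): flips 2 -> legal
(6,5): flips 1 -> legal
(7,2): no bracket -> illegal
(7,3): no bracket -> illegal
(7,4): flips 1 -> legal
B mobility = 15
-- W to move --
(1,5): flips 2 -> legal
(1,6): no bracket -> illegal
(2,1): flips 2 -> legal
(2,6): flips 2 -> legal
(3,0): flips 2 -> legal
(3,1): no bracket -> illegal
(3,6): flips 1 -> legal
(4,0): flips 3 -> legal
(4,6): flips 1 -> legal
(5,0): flips 2 -> legal
(5,1): flips 2 -> legal
(5,3): flips 2 -> legal
(6,1): no bracket -> illegal
(6,2): flips 3 -> legal
W mobility = 11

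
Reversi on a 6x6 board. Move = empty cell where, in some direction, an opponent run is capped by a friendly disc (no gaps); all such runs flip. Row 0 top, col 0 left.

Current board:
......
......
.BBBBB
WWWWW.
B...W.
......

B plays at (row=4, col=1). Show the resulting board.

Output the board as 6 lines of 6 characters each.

Answer: ......
......
.BBBBB
WBBWW.
BB..W.
......

Derivation:
Place B at (4,1); scan 8 dirs for brackets.
Dir NW: opp run (3,0), next=edge -> no flip
Dir N: opp run (3,1) capped by B -> flip
Dir NE: opp run (3,2) capped by B -> flip
Dir W: first cell 'B' (not opp) -> no flip
Dir E: first cell '.' (not opp) -> no flip
Dir SW: first cell '.' (not opp) -> no flip
Dir S: first cell '.' (not opp) -> no flip
Dir SE: first cell '.' (not opp) -> no flip
All flips: (3,1) (3,2)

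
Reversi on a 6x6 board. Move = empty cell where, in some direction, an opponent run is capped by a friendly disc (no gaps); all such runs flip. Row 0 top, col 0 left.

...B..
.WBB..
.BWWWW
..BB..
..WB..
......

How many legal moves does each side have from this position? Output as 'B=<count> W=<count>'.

-- B to move --
(0,0): flips 2 -> legal
(0,1): flips 1 -> legal
(0,2): no bracket -> illegal
(1,0): flips 1 -> legal
(1,4): flips 1 -> legal
(1,5): flips 1 -> legal
(2,0): no bracket -> illegal
(3,1): flips 1 -> legal
(3,4): flips 1 -> legal
(3,5): flips 1 -> legal
(4,1): flips 1 -> legal
(5,1): flips 1 -> legal
(5,2): flips 1 -> legal
(5,3): no bracket -> illegal
B mobility = 11
-- W to move --
(0,1): flips 1 -> legal
(0,2): flips 2 -> legal
(0,4): flips 1 -> legal
(1,0): no bracket -> illegal
(1,4): flips 2 -> legal
(2,0): flips 1 -> legal
(3,0): no bracket -> illegal
(3,1): flips 1 -> legal
(3,4): no bracket -> illegal
(4,1): flips 1 -> legal
(4,4): flips 2 -> legal
(5,2): no bracket -> illegal
(5,3): flips 2 -> legal
(5,4): no bracket -> illegal
W mobility = 9

Answer: B=11 W=9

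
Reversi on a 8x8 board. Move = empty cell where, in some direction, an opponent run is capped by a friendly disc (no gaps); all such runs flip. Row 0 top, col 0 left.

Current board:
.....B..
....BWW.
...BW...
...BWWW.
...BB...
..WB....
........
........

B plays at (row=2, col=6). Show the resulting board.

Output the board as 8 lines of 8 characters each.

Answer: .....B..
....BWW.
...BW.B.
...BWBW.
...BB...
..WB....
........
........

Derivation:
Place B at (2,6); scan 8 dirs for brackets.
Dir NW: opp run (1,5), next='.' -> no flip
Dir N: opp run (1,6), next='.' -> no flip
Dir NE: first cell '.' (not opp) -> no flip
Dir W: first cell '.' (not opp) -> no flip
Dir E: first cell '.' (not opp) -> no flip
Dir SW: opp run (3,5) capped by B -> flip
Dir S: opp run (3,6), next='.' -> no flip
Dir SE: first cell '.' (not opp) -> no flip
All flips: (3,5)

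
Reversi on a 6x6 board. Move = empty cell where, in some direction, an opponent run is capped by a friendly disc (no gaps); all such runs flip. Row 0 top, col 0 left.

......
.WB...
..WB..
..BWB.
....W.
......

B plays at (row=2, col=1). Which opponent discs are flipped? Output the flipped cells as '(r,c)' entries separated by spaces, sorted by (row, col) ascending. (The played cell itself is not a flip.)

Answer: (2,2)

Derivation:
Dir NW: first cell '.' (not opp) -> no flip
Dir N: opp run (1,1), next='.' -> no flip
Dir NE: first cell 'B' (not opp) -> no flip
Dir W: first cell '.' (not opp) -> no flip
Dir E: opp run (2,2) capped by B -> flip
Dir SW: first cell '.' (not opp) -> no flip
Dir S: first cell '.' (not opp) -> no flip
Dir SE: first cell 'B' (not opp) -> no flip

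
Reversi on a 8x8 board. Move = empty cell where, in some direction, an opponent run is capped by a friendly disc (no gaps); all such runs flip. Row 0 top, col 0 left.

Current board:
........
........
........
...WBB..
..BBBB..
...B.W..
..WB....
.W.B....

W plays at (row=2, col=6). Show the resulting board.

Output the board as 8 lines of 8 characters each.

Place W at (2,6); scan 8 dirs for brackets.
Dir NW: first cell '.' (not opp) -> no flip
Dir N: first cell '.' (not opp) -> no flip
Dir NE: first cell '.' (not opp) -> no flip
Dir W: first cell '.' (not opp) -> no flip
Dir E: first cell '.' (not opp) -> no flip
Dir SW: opp run (3,5) (4,4) (5,3) capped by W -> flip
Dir S: first cell '.' (not opp) -> no flip
Dir SE: first cell '.' (not opp) -> no flip
All flips: (3,5) (4,4) (5,3)

Answer: ........
........
......W.
...WBW..
..BBWB..
...W.W..
..WB....
.W.B....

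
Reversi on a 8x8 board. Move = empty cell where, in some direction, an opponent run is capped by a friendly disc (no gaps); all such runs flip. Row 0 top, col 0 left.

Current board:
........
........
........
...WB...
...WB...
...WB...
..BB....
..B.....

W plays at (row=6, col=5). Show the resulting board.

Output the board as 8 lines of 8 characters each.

Place W at (6,5); scan 8 dirs for brackets.
Dir NW: opp run (5,4) capped by W -> flip
Dir N: first cell '.' (not opp) -> no flip
Dir NE: first cell '.' (not opp) -> no flip
Dir W: first cell '.' (not opp) -> no flip
Dir E: first cell '.' (not opp) -> no flip
Dir SW: first cell '.' (not opp) -> no flip
Dir S: first cell '.' (not opp) -> no flip
Dir SE: first cell '.' (not opp) -> no flip
All flips: (5,4)

Answer: ........
........
........
...WB...
...WB...
...WW...
..BB.W..
..B.....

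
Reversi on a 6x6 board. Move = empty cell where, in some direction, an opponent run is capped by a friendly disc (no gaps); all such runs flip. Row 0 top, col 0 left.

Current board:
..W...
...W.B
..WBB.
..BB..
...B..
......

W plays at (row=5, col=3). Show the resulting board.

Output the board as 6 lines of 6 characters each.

Answer: ..W...
...W.B
..WWB.
..BW..
...W..
...W..

Derivation:
Place W at (5,3); scan 8 dirs for brackets.
Dir NW: first cell '.' (not opp) -> no flip
Dir N: opp run (4,3) (3,3) (2,3) capped by W -> flip
Dir NE: first cell '.' (not opp) -> no flip
Dir W: first cell '.' (not opp) -> no flip
Dir E: first cell '.' (not opp) -> no flip
Dir SW: edge -> no flip
Dir S: edge -> no flip
Dir SE: edge -> no flip
All flips: (2,3) (3,3) (4,3)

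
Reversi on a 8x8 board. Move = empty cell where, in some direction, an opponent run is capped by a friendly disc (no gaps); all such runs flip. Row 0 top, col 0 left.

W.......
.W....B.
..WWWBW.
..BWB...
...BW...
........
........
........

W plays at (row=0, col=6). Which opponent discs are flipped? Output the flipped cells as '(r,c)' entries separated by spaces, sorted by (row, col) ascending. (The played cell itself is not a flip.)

Answer: (1,6)

Derivation:
Dir NW: edge -> no flip
Dir N: edge -> no flip
Dir NE: edge -> no flip
Dir W: first cell '.' (not opp) -> no flip
Dir E: first cell '.' (not opp) -> no flip
Dir SW: first cell '.' (not opp) -> no flip
Dir S: opp run (1,6) capped by W -> flip
Dir SE: first cell '.' (not opp) -> no flip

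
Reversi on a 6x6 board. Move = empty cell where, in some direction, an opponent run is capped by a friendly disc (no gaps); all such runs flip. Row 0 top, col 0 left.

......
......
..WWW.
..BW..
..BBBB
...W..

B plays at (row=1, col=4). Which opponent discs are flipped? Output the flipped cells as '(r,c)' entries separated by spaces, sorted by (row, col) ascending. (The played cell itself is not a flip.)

Dir NW: first cell '.' (not opp) -> no flip
Dir N: first cell '.' (not opp) -> no flip
Dir NE: first cell '.' (not opp) -> no flip
Dir W: first cell '.' (not opp) -> no flip
Dir E: first cell '.' (not opp) -> no flip
Dir SW: opp run (2,3) capped by B -> flip
Dir S: opp run (2,4), next='.' -> no flip
Dir SE: first cell '.' (not opp) -> no flip

Answer: (2,3)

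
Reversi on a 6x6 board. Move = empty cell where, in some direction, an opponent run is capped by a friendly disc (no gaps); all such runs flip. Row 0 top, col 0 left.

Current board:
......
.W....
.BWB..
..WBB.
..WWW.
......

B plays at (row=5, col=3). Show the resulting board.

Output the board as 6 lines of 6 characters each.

Place B at (5,3); scan 8 dirs for brackets.
Dir NW: opp run (4,2), next='.' -> no flip
Dir N: opp run (4,3) capped by B -> flip
Dir NE: opp run (4,4), next='.' -> no flip
Dir W: first cell '.' (not opp) -> no flip
Dir E: first cell '.' (not opp) -> no flip
Dir SW: edge -> no flip
Dir S: edge -> no flip
Dir SE: edge -> no flip
All flips: (4,3)

Answer: ......
.W....
.BWB..
..WBB.
..WBW.
...B..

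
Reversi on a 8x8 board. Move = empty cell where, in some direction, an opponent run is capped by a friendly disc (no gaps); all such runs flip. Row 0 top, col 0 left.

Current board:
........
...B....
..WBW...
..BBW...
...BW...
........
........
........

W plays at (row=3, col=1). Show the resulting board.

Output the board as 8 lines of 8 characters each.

Place W at (3,1); scan 8 dirs for brackets.
Dir NW: first cell '.' (not opp) -> no flip
Dir N: first cell '.' (not opp) -> no flip
Dir NE: first cell 'W' (not opp) -> no flip
Dir W: first cell '.' (not opp) -> no flip
Dir E: opp run (3,2) (3,3) capped by W -> flip
Dir SW: first cell '.' (not opp) -> no flip
Dir S: first cell '.' (not opp) -> no flip
Dir SE: first cell '.' (not opp) -> no flip
All flips: (3,2) (3,3)

Answer: ........
...B....
..WBW...
.WWWW...
...BW...
........
........
........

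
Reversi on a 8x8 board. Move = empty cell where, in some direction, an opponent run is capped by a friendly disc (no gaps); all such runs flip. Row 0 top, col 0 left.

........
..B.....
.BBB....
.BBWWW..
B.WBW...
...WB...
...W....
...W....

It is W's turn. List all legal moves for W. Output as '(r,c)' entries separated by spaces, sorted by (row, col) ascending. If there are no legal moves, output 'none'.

Answer: (0,1) (0,2) (1,1) (1,3) (2,0) (3,0) (4,5) (5,2) (5,5) (6,4)

Derivation:
(0,1): flips 2 -> legal
(0,2): flips 3 -> legal
(0,3): no bracket -> illegal
(1,0): no bracket -> illegal
(1,1): flips 1 -> legal
(1,3): flips 1 -> legal
(1,4): no bracket -> illegal
(2,0): flips 1 -> legal
(2,4): no bracket -> illegal
(3,0): flips 2 -> legal
(4,1): no bracket -> illegal
(4,5): flips 1 -> legal
(5,0): no bracket -> illegal
(5,1): no bracket -> illegal
(5,2): flips 1 -> legal
(5,5): flips 1 -> legal
(6,4): flips 1 -> legal
(6,5): no bracket -> illegal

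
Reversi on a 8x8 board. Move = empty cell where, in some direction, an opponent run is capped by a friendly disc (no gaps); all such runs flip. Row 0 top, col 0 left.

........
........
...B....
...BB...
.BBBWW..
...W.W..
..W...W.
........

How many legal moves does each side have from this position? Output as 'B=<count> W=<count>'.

Answer: B=6 W=6

Derivation:
-- B to move --
(3,5): no bracket -> illegal
(3,6): no bracket -> illegal
(4,6): flips 2 -> legal
(5,1): no bracket -> illegal
(5,2): no bracket -> illegal
(5,4): flips 1 -> legal
(5,6): flips 1 -> legal
(5,7): no bracket -> illegal
(6,1): no bracket -> illegal
(6,3): flips 1 -> legal
(6,4): flips 1 -> legal
(6,5): no bracket -> illegal
(6,7): no bracket -> illegal
(7,1): no bracket -> illegal
(7,2): no bracket -> illegal
(7,3): no bracket -> illegal
(7,5): no bracket -> illegal
(7,6): no bracket -> illegal
(7,7): flips 3 -> legal
B mobility = 6
-- W to move --
(1,2): flips 2 -> legal
(1,3): flips 3 -> legal
(1,4): no bracket -> illegal
(2,2): flips 1 -> legal
(2,4): flips 1 -> legal
(2,5): no bracket -> illegal
(3,0): no bracket -> illegal
(3,1): flips 1 -> legal
(3,2): no bracket -> illegal
(3,5): no bracket -> illegal
(4,0): flips 3 -> legal
(5,0): no bracket -> illegal
(5,1): no bracket -> illegal
(5,2): no bracket -> illegal
(5,4): no bracket -> illegal
W mobility = 6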